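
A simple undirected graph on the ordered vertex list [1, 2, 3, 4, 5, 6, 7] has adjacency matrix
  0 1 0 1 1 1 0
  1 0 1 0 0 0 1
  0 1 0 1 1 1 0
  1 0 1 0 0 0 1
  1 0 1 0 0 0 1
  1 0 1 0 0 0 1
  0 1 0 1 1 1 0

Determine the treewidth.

A width-3 tree decomposition is:
Bags: B1 = {1, 2, 3, 7}  B2 = {1, 3, 4, 7}  B3 = {1, 3, 5, 7}  B4 = {1, 3, 6, 7}
Tree: B1–B2, B2–B3, B3–B4
Every bag has size at most 4, so the width is 4 − 1 = 3 and tw(G) ≤ 3. For the lower bound: the 4 vertex sets {1,2}, {4,7}, {3}, {5} are disjoint, each induces a connected subgraph, and every pair is joined by at least one edge of G. Contracting each set to a single vertex therefore yields K_{4} as a minor, and since treewidth is minor-monotone, tw(G) ≥ tw(K_{4}) = 3. Hence tw(G) = 3 exactly.

3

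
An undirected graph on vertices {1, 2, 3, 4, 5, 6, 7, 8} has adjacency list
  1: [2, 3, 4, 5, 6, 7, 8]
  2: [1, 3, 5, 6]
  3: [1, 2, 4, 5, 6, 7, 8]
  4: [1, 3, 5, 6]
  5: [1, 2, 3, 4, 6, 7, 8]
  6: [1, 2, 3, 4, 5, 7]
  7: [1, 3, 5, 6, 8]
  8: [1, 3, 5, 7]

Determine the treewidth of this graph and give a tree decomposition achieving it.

Treewidth 4.
One such decomposition:
Bags: B1 = {1, 3, 4, 5, 6}  B2 = {1, 2, 3, 5, 6}  B3 = {1, 3, 5, 6, 7}  B4 = {1, 3, 5, 7, 8}
Tree: B1–B2, B2–B3, B3–B4

Every bag has size at most 5, so the width is 5 − 1 = 4 and tw(G) ≤ 4. On the other hand G contains the 5-clique {1, 3, 5, 7, 8}. A clique must lie in a single bag of any decomposition, so no decomposition can have width below 4. The upper and lower bounds meet at 4, so that is the treewidth.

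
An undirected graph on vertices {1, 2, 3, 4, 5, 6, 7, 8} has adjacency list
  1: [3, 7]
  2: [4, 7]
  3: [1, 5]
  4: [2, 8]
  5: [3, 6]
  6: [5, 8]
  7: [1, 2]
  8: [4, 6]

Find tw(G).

2

A width-2 tree decomposition is:
Bags: B1 = {4, 6, 8}  B2 = {4, 5, 6}  B3 = {3, 4, 5}  B4 = {1, 3, 4}  B5 = {1, 4, 7}  B6 = {2, 4, 7}
Tree: B1–B2, B2–B3, B3–B4, B4–B5, B5–B6
Each bag holds 3 vertices, so the decomposition has width 2, which upper-bounds the treewidth. The edges 4–8–6–5–3–1–7–2–4 form a cycle, so G is not a tree and its treewidth is at least 2. The upper and lower bounds meet at 2, so that is the treewidth.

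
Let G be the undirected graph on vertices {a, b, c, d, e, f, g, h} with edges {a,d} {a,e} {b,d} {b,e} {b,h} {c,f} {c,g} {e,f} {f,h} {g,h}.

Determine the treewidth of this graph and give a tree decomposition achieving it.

Treewidth 2.
One such decomposition:
Bags: B1 = {a, d, e}  B2 = {b, d, e}  B3 = {b, e, f}  B4 = {b, f, h}  B5 = {c, f, h}  B6 = {c, g, h}
Tree: B1–B2, B2–B3, B3–B4, B4–B5, B5–B6

The largest bag has 3 vertices, giving width 2; this decomposition certifies tw(G) ≤ 2. Since a–d–b–e–a is a cycle in G, G is not acyclic. Forests are exactly the graphs of treewidth ≤ 1, so tw(G) ≥ 2. Therefore the treewidth is 2.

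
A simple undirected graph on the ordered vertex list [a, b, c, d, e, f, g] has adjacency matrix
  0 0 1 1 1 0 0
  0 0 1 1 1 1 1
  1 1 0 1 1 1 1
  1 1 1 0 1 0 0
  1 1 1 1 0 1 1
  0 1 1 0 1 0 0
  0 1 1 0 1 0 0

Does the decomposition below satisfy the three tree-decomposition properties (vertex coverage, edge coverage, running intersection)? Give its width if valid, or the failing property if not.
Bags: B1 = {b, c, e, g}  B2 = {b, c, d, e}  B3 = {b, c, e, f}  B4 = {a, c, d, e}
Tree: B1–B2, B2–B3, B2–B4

Vertex coverage: the bags together contain {a, b, c, d, e, f, g}, the full vertex set. Edge coverage: each edge of G has both endpoints in at least one bag. Running intersection: for every vertex, the bags containing it form a connected subtree. All three properties hold, so this is a valid tree decomposition of width max|bag| − 1 = 3, and hence tw(G) ≤ 3.

Yes; width 3.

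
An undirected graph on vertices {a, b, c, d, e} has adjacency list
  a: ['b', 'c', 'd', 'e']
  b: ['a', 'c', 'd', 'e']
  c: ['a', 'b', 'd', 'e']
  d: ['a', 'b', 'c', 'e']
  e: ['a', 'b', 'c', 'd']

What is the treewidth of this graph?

A width-4 tree decomposition is:
Bags: B1 = {a, b, c, d, e}
Tree: (single bag)
A single bag containing all 5 vertices is trivially a valid decomposition of width 4. Conversely, {a, b, c, d, e} is a clique of size 5, and the vertices of any clique must share a bag in every tree decomposition; so some bag has ≥ 5 vertices and tw(G) ≥ 4. Hence tw(G) = 4 exactly.

4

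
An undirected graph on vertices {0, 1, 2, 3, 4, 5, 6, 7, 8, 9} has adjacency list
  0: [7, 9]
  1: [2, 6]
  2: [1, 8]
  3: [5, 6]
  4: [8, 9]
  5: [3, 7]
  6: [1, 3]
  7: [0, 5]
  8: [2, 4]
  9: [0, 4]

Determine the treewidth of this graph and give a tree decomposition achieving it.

Each bag holds 3 vertices, so the decomposition has width 2, which upper-bounds the treewidth. Since 2–1–6–3–5–7–0–9–4–8–2 is a cycle in G, G is not acyclic. Forests are exactly the graphs of treewidth ≤ 1, so tw(G) ≥ 2. Hence tw(G) = 2 exactly.

Treewidth 2.
Bags: B1 = {1, 2, 6}  B2 = {2, 3, 6}  B3 = {2, 3, 5}  B4 = {2, 5, 7}  B5 = {0, 2, 7}  B6 = {0, 2, 9}  B7 = {2, 4, 9}  B8 = {2, 4, 8}
Tree: B1–B2, B2–B3, B3–B4, B4–B5, B5–B6, B6–B7, B7–B8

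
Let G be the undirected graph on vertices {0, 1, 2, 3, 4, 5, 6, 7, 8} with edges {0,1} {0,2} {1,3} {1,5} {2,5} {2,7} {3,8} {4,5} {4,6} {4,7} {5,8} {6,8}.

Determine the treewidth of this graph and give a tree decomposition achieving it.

The largest bag has 4 vertices, giving width 3; this decomposition certifies tw(G) ≤ 3. For the lower bound: the 4 vertex sets {4,6,7}, {8}, {5}, {0,1,2,3} are disjoint, each induces a connected subgraph, and every pair is joined by at least one edge of G. Contracting each set to a single vertex therefore yields K_{4} as a minor, and since treewidth is minor-monotone, tw(G) ≥ tw(K_{4}) = 3. The upper and lower bounds meet at 3, so that is the treewidth.

Treewidth 3.
One optimal decomposition is:
Bags: B1 = {4, 6, 7, 8}  B2 = {4, 5, 7, 8}  B3 = {2, 5, 7, 8}  B4 = {2, 3, 5, 8}  B5 = {1, 2, 3, 5}  B6 = {0, 1, 2, 3}
Tree: B1–B2, B2–B3, B3–B4, B4–B5, B5–B6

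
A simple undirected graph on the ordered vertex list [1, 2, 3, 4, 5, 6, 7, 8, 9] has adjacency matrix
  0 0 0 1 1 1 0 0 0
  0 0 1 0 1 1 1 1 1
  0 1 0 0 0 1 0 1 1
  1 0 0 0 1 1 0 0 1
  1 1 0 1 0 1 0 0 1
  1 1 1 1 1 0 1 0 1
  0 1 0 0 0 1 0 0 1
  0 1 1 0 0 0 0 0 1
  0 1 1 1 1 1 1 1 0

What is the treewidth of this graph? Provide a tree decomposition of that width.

Every bag has size at most 4, so the width is 4 − 1 = 3 and tw(G) ≤ 3. On the other hand G contains the 4-clique {2, 3, 8, 9}. A clique must lie in a single bag of any decomposition, so no decomposition can have width below 3. Hence tw(G) = 3 exactly.

Treewidth 3.
One such decomposition:
Bags: B1 = {2, 3, 6, 9}  B2 = {2, 3, 8, 9}  B3 = {2, 5, 6, 9}  B4 = {2, 6, 7, 9}  B5 = {4, 5, 6, 9}  B6 = {1, 4, 5, 6}
Tree: B1–B2, B1–B3, B3–B4, B3–B5, B5–B6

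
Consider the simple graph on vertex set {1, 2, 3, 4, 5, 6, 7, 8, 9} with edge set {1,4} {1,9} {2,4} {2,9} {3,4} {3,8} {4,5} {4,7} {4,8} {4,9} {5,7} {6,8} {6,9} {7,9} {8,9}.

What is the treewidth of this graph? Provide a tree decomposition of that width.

Treewidth 2.
Bags: B1 = {4, 8, 9}  B2 = {4, 7, 9}  B3 = {6, 8, 9}  B4 = {2, 4, 9}  B5 = {1, 4, 9}  B6 = {3, 4, 8}  B7 = {4, 5, 7}
Tree: B1–B2, B1–B3, B2–B4, B2–B5, B1–B6, B2–B7

The largest bag has 3 vertices, giving width 2; this decomposition certifies tw(G) ≤ 2. For the lower bound, the 3 vertices {4, 8, 9} are pairwise adjacent, and any tree decomposition puts a clique entirely inside one bag — forcing width ≥ 2. The upper and lower bounds meet at 2, so that is the treewidth.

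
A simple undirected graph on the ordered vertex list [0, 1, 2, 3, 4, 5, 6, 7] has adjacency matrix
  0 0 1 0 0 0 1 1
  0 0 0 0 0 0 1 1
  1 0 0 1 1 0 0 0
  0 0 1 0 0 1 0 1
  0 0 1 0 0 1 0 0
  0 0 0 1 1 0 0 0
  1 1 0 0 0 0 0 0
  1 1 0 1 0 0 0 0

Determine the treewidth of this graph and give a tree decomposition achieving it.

Treewidth 2.
One optimal decomposition is:
Bags: B1 = {1, 6, 7}  B2 = {0, 6, 7}  B3 = {0, 3, 7}  B4 = {0, 2, 3}  B5 = {2, 3, 5}  B6 = {2, 4, 5}
Tree: B1–B2, B2–B3, B3–B4, B4–B5, B5–B6

Every bag has size at most 3, so the width is 3 − 1 = 2 and tw(G) ≤ 2. Since 1–6–0–7–1 is a cycle in G, G is not acyclic. Forests are exactly the graphs of treewidth ≤ 1, so tw(G) ≥ 2. Hence tw(G) = 2 exactly.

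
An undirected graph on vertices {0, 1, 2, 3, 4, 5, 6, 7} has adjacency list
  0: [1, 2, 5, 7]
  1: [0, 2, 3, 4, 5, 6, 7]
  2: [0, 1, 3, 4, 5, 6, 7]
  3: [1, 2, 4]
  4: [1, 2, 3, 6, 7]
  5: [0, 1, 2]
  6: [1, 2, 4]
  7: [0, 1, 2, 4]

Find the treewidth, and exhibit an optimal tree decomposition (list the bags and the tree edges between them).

Treewidth 3.
One such decomposition:
Bags: B1 = {1, 2, 4, 7}  B2 = {1, 2, 4, 6}  B3 = {0, 1, 2, 7}  B4 = {1, 2, 3, 4}  B5 = {0, 1, 2, 5}
Tree: B1–B2, B1–B3, B2–B4, B3–B5

The largest bag has 4 vertices, giving width 3; this decomposition certifies tw(G) ≤ 3. On the other hand G contains the 4-clique {0, 1, 2, 5}. A clique must lie in a single bag of any decomposition, so no decomposition can have width below 3. Therefore the treewidth is 3.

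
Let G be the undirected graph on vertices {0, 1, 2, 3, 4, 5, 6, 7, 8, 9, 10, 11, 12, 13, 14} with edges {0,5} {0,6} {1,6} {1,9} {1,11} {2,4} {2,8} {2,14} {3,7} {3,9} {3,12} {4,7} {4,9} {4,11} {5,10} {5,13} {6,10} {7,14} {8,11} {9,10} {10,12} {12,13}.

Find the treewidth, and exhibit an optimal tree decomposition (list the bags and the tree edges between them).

Each bag holds 4 vertices, so the decomposition has width 3, which upper-bounds the treewidth. For the lower bound: the 4 vertex sets {0,5,13}, {12}, {10}, {1,3,6,9} are disjoint, each induces a connected subgraph, and every pair is joined by at least one edge of G. Contracting each set to a single vertex therefore yields K_{4} as a minor, and since treewidth is minor-monotone, tw(G) ≥ tw(K_{4}) = 3. Combining the bounds, tw(G) = 3.

Treewidth 3.
Bags: B1 = {0, 5, 12, 13}  B2 = {0, 5, 10, 12}  B3 = {0, 6, 10, 12}  B4 = {3, 6, 10, 12}  B5 = {3, 6, 9, 10}  B6 = {1, 3, 6, 9}  B7 = {1, 3, 7, 9}  B8 = {1, 4, 7, 9}  B9 = {1, 4, 7, 11}  B10 = {4, 7, 11, 14}  B11 = {2, 4, 11, 14}  B12 = {2, 8, 11, 14}
Tree: B1–B2, B2–B3, B3–B4, B4–B5, B5–B6, B6–B7, B7–B8, B8–B9, B9–B10, B10–B11, B11–B12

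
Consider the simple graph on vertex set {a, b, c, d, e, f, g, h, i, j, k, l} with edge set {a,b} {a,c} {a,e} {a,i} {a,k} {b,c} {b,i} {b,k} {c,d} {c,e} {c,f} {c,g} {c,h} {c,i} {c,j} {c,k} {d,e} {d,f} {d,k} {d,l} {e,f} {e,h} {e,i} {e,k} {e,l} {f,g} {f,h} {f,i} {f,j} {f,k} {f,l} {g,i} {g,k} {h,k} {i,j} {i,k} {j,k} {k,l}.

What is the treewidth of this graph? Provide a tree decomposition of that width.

The largest bag has 5 vertices, giving width 4; this decomposition certifies tw(G) ≤ 4. Conversely, {a, c, e, i, k} is a clique of size 5, and the vertices of any clique must share a bag in every tree decomposition; so some bag has ≥ 5 vertices and tw(G) ≥ 4. Therefore the treewidth is 4.

Treewidth 4.
Bags: B1 = {c, e, f, i, k}  B2 = {c, f, i, j, k}  B3 = {c, f, g, i, k}  B4 = {a, c, e, i, k}  B5 = {c, d, e, f, k}  B6 = {a, b, c, i, k}  B7 = {d, e, f, k, l}  B8 = {c, e, f, h, k}
Tree: B1–B2, B2–B3, B1–B4, B1–B5, B4–B6, B5–B7, B5–B8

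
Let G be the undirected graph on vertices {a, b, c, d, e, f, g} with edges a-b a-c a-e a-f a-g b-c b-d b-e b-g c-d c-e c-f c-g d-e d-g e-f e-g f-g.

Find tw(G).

A width-4 tree decomposition is:
Bags: B1 = {a, b, c, e, g}  B2 = {b, c, d, e, g}  B3 = {a, c, e, f, g}
Tree: B1–B2, B1–B3
The largest bag has 5 vertices, giving width 4; this decomposition certifies tw(G) ≤ 4. Conversely, {a, c, e, f, g} is a clique of size 5, and the vertices of any clique must share a bag in every tree decomposition; so some bag has ≥ 5 vertices and tw(G) ≥ 4. Combining the bounds, tw(G) = 4.

4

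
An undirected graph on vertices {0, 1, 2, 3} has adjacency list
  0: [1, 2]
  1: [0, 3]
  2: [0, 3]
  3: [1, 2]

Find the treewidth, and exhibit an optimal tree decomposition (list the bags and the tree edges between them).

Treewidth 2.
Bags: B1 = {0, 1, 3}  B2 = {0, 2, 3}
Tree: B1–B2

The largest bag has 3 vertices, giving width 2; this decomposition certifies tw(G) ≤ 2. The edges 3–1–0–2–3 form a cycle, so G is not a tree and its treewidth is at least 2. Combining the bounds, tw(G) = 2.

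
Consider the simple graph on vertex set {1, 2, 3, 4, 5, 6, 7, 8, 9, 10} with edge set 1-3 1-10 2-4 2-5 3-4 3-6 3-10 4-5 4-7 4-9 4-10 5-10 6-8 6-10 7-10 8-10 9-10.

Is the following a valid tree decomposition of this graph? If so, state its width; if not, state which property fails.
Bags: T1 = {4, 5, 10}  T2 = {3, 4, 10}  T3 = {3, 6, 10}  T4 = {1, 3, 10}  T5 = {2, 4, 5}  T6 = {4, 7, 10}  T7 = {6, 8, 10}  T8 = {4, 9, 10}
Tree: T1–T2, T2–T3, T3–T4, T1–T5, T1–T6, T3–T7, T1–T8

Checking the three conditions: (i) the bags cover all of {1, 2, 3, 4, 5, 6, 7, 8, 9, 10}; (ii) for each edge, some bag contains both endpoints; (iii) the bags containing any fixed vertex form a subtree. All hold, so the decomposition is valid with width 3 − 1 = 2.

Yes; width 2.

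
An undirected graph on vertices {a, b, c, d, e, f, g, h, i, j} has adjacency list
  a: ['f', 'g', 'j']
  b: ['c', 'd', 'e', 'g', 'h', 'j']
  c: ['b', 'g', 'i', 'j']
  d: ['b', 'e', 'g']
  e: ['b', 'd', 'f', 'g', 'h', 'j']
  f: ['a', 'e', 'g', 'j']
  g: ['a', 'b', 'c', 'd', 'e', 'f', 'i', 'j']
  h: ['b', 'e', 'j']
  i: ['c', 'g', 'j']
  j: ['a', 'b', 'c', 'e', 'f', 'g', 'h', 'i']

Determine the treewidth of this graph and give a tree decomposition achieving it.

The largest bag has 4 vertices, giving width 3; this decomposition certifies tw(G) ≤ 3. For the lower bound, the 4 vertices {b, d, e, g} are pairwise adjacent, and any tree decomposition puts a clique entirely inside one bag — forcing width ≥ 3. Combining the bounds, tw(G) = 3.

Treewidth 3.
One optimal decomposition is:
Bags: B1 = {e, f, g, j}  B2 = {b, e, g, j}  B3 = {b, d, e, g}  B4 = {b, c, g, j}  B5 = {c, g, i, j}  B6 = {a, f, g, j}  B7 = {b, e, h, j}
Tree: B1–B2, B2–B3, B2–B4, B4–B5, B1–B6, B2–B7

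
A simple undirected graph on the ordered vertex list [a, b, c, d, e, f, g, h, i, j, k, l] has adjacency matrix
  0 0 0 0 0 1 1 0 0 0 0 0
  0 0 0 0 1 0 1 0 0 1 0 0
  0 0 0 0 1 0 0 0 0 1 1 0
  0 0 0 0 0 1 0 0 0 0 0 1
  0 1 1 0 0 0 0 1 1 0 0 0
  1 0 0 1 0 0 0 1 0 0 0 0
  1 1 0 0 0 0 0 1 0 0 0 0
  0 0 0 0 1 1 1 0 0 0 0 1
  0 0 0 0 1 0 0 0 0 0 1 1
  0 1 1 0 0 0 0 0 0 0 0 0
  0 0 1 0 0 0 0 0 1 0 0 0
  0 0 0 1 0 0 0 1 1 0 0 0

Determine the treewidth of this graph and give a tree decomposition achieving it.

Treewidth 3.
One optimal decomposition is:
Bags: B1 = {a, d, f, g}  B2 = {d, f, g, h}  B3 = {d, g, h, l}  B4 = {b, g, h, l}  B5 = {b, e, h, l}  B6 = {b, e, i, l}  B7 = {b, e, i, j}  B8 = {c, e, i, j}  B9 = {c, i, j, k}
Tree: B1–B2, B2–B3, B3–B4, B4–B5, B5–B6, B6–B7, B7–B8, B8–B9

Every bag has size at most 4, so the width is 4 − 1 = 3 and tw(G) ≤ 3. For the lower bound: the 4 vertex sets {a,d,f}, {g}, {h}, {b,e,i,l} are disjoint, each induces a connected subgraph, and every pair is joined by at least one edge of G. Contracting each set to a single vertex therefore yields K_{4} as a minor, and since treewidth is minor-monotone, tw(G) ≥ tw(K_{4}) = 3. Combining the bounds, tw(G) = 3.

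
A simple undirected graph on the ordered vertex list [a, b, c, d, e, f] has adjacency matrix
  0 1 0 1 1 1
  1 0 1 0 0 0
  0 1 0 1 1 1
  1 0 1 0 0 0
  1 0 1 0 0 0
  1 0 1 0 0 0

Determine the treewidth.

A width-2 tree decomposition is:
Bags: B1 = {a, c, d}  B2 = {a, c, f}  B3 = {a, b, c}  B4 = {a, c, e}
Tree: B1–B2, B2–B3, B3–B4
The largest bag has 3 vertices, giving width 2; this decomposition certifies tw(G) ≤ 2. The edges d–c–f–a–d form a cycle, so G is not a tree and its treewidth is at least 2. Therefore the treewidth is 2.

2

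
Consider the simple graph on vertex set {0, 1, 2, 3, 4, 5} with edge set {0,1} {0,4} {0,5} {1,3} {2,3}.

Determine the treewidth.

1

A width-1 tree decomposition is:
Bags: B1 = {0, 4}  B2 = {0, 1}  B3 = {1, 3}  B4 = {0, 5}  B5 = {2, 3}
Tree: B1–B2, B2–B3, B2–B4, B3–B5
Every bag has size at most 2, so the width is 2 − 1 = 1 and tw(G) ≤ 1. Since G has at least one edge (e.g. 0–4), it is not an edgeless graph, so tw(G) ≥ 1. Combining the bounds, tw(G) = 1.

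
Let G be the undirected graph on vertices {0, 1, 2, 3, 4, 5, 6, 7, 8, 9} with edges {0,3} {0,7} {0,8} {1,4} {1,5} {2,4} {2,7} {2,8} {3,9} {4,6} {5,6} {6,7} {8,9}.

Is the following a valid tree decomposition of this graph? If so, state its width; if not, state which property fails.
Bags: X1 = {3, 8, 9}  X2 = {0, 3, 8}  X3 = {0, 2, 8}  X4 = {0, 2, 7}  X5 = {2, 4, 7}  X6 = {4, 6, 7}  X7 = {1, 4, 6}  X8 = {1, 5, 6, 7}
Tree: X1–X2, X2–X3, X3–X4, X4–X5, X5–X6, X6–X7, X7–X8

A tree decomposition must satisfy three properties: every vertex lies in some bag; for every edge, both endpoints lie together in some bag; and for every vertex, the bags containing it form a connected subtree. Here bags containing vertex 7 are not connected in the tree, so the decomposition is invalid.

No — bags containing vertex 7 are not connected in the tree.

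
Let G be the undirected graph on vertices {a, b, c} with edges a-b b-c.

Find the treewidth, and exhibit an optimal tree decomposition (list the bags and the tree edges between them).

The largest bag has 2 vertices, giving width 1; this decomposition certifies tw(G) ≤ 1. G has an edge, so its treewidth is at least 1. The upper and lower bounds meet at 1, so that is the treewidth.

Treewidth 1.
One optimal decomposition is:
Bags: B1 = {a, b}  B2 = {b, c}
Tree: B1–B2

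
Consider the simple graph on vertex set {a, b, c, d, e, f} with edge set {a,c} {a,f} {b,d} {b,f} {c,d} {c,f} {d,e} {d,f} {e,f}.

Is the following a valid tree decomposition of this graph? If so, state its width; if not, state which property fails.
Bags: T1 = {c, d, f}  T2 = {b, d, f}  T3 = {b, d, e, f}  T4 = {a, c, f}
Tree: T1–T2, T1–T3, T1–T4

No — bags containing vertex b are not connected in the tree.

A tree decomposition must satisfy three properties: every vertex lies in some bag; for every edge, both endpoints lie together in some bag; and for every vertex, the bags containing it form a connected subtree. Here bags containing vertex b are not connected in the tree, so the decomposition is invalid.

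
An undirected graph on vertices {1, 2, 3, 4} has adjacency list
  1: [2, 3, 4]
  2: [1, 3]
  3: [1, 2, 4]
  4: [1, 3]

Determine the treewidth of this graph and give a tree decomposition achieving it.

Treewidth 2.
One optimal decomposition is:
Bags: B1 = {1, 3, 4}  B2 = {1, 2, 3}
Tree: B1–B2

Each bag holds 3 vertices, so the decomposition has width 2, which upper-bounds the treewidth. For the lower bound, the 3 vertices {1, 2, 3} are pairwise adjacent, and any tree decomposition puts a clique entirely inside one bag — forcing width ≥ 2. Therefore the treewidth is 2.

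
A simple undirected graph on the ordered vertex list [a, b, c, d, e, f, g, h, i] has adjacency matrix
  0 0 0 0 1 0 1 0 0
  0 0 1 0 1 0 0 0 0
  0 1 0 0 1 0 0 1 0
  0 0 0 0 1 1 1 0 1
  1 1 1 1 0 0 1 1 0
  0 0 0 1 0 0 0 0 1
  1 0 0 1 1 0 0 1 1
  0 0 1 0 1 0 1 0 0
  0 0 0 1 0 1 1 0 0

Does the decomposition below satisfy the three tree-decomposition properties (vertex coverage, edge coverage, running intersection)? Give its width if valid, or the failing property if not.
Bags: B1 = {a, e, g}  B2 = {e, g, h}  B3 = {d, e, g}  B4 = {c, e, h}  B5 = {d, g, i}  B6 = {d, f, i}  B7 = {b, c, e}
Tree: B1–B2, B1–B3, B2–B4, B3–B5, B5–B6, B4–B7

Vertex coverage: the bags together contain {a, b, c, d, e, f, g, h, i}, the full vertex set. Edge coverage: each edge of G has both endpoints in at least one bag. Running intersection: for every vertex, the bags containing it form a connected subtree. All three properties hold, so this is a valid tree decomposition of width max|bag| − 1 = 2, and hence tw(G) ≤ 2.

Yes; width 2.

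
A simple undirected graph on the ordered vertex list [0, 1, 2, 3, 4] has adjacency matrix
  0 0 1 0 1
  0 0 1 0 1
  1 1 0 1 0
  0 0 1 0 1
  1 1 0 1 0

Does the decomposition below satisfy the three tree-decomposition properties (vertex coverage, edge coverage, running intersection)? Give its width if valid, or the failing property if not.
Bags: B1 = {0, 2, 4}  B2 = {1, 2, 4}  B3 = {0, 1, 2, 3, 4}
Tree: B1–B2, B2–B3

A tree decomposition must satisfy three properties: every vertex lies in some bag; for every edge, both endpoints lie together in some bag; and for every vertex, the bags containing it form a connected subtree. Here bags containing vertex 0 are not connected in the tree, so the decomposition is invalid.

No — bags containing vertex 0 are not connected in the tree.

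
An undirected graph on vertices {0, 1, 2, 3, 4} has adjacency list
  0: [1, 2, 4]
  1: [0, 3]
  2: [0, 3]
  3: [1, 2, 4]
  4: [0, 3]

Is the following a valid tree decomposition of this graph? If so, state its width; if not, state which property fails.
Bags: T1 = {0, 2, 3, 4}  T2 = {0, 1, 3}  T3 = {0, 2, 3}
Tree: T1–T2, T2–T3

A tree decomposition must satisfy three properties: every vertex lies in some bag; for every edge, both endpoints lie together in some bag; and for every vertex, the bags containing it form a connected subtree. Here bags containing vertex 2 are not connected in the tree, so the decomposition is invalid.

No — bags containing vertex 2 are not connected in the tree.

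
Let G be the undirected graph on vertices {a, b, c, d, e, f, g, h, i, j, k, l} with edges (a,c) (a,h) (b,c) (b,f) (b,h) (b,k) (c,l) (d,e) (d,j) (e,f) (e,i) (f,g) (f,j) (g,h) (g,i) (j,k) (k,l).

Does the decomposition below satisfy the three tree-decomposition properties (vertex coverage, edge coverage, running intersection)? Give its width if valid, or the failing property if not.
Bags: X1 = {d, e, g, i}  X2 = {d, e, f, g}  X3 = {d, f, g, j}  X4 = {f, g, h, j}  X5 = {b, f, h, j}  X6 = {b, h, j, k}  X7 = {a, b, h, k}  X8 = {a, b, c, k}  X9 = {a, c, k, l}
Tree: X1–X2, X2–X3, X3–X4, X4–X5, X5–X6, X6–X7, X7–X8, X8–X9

Yes; width 3.

Vertex coverage: the bags together contain {a, b, c, d, e, f, g, h, i, j, k, l}, the full vertex set. Edge coverage: each edge of G has both endpoints in at least one bag. Running intersection: for every vertex, the bags containing it form a connected subtree. All three properties hold, so this is a valid tree decomposition of width max|bag| − 1 = 3, and hence tw(G) ≤ 3.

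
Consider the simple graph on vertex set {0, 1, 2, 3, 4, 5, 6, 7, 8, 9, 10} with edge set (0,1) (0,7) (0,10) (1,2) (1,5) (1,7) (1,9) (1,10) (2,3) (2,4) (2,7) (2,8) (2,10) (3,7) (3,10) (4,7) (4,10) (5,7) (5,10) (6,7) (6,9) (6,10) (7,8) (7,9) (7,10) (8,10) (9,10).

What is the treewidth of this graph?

3

A width-3 tree decomposition is:
Bags: B1 = {1, 2, 7, 10}  B2 = {1, 7, 9, 10}  B3 = {0, 1, 7, 10}  B4 = {6, 7, 9, 10}  B5 = {2, 7, 8, 10}  B6 = {2, 4, 7, 10}  B7 = {1, 5, 7, 10}  B8 = {2, 3, 7, 10}
Tree: B1–B2, B2–B3, B2–B4, B1–B5, B1–B6, B1–B7, B1–B8
The largest bag has 4 vertices, giving width 3; this decomposition certifies tw(G) ≤ 3. Conversely, {0, 1, 7, 10} is a clique of size 4, and the vertices of any clique must share a bag in every tree decomposition; so some bag has ≥ 4 vertices and tw(G) ≥ 3. Combining the bounds, tw(G) = 3.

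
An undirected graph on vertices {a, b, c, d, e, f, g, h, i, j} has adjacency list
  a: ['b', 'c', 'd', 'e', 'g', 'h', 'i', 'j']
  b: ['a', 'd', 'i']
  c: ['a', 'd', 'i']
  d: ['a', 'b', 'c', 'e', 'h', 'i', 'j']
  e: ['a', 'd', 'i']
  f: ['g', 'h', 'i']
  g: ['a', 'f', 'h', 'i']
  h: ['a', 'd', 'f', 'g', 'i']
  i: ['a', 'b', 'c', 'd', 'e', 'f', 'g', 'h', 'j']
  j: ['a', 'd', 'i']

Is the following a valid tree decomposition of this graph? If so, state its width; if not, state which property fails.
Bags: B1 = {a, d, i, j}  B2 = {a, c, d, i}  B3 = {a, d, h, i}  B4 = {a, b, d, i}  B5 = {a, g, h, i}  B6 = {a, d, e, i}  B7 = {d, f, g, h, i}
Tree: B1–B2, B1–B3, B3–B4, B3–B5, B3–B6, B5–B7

A tree decomposition must satisfy three properties: every vertex lies in some bag; for every edge, both endpoints lie together in some bag; and for every vertex, the bags containing it form a connected subtree. Here bags containing vertex d are not connected in the tree, so the decomposition is invalid.

No — bags containing vertex d are not connected in the tree.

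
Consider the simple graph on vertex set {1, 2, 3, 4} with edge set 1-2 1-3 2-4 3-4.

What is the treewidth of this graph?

2

A width-2 tree decomposition is:
Bags: B1 = {1, 2, 3}  B2 = {2, 3, 4}
Tree: B1–B2
Each bag holds 3 vertices, so the decomposition has width 2, which upper-bounds the treewidth. For the lower bound, G contains the cycle 3–1–2–4–3, so G is not a forest; only forests have treewidth ≤ 1, hence tw(G) ≥ 2. Hence tw(G) = 2 exactly.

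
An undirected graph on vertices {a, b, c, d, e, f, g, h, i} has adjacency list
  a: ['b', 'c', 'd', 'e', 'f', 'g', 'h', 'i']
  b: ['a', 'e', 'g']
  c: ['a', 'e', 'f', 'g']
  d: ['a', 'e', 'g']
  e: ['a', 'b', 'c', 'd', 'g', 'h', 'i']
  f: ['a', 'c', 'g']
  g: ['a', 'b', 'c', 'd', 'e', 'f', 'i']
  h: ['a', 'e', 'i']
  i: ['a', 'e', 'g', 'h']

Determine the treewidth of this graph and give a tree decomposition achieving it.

Treewidth 3.
One optimal decomposition is:
Bags: B1 = {a, b, e, g}  B2 = {a, c, e, g}  B3 = {a, d, e, g}  B4 = {a, c, f, g}  B5 = {a, e, g, i}  B6 = {a, e, h, i}
Tree: B1–B2, B2–B3, B2–B4, B3–B5, B5–B6

The largest bag has 4 vertices, giving width 3; this decomposition certifies tw(G) ≤ 3. Conversely, {a, d, e, g} is a clique of size 4, and the vertices of any clique must share a bag in every tree decomposition; so some bag has ≥ 4 vertices and tw(G) ≥ 3. Combining the bounds, tw(G) = 3.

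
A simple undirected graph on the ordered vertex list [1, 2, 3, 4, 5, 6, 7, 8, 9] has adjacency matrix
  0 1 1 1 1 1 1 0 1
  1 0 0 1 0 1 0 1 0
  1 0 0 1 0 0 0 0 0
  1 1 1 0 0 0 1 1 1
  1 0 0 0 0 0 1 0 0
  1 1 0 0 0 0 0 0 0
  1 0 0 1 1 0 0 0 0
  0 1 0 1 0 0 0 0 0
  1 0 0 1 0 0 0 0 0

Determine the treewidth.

2

A width-2 tree decomposition is:
Bags: B1 = {2, 4, 8}  B2 = {1, 2, 4}  B3 = {1, 2, 6}  B4 = {1, 4, 9}  B5 = {1, 3, 4}  B6 = {1, 4, 7}  B7 = {1, 5, 7}
Tree: B1–B2, B2–B3, B2–B4, B2–B5, B5–B6, B6–B7
Every bag has size at most 3, so the width is 3 − 1 = 2 and tw(G) ≤ 2. On the other hand G contains the 3-clique {2, 4, 8}. A clique must lie in a single bag of any decomposition, so no decomposition can have width below 2. Combining the bounds, tw(G) = 2.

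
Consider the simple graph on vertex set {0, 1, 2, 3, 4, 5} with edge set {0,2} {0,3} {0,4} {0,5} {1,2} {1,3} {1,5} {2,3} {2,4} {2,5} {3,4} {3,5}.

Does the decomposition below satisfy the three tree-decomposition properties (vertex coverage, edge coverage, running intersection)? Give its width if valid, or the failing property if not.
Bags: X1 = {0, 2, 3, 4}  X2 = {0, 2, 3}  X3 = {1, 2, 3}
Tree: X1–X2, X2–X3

No — vertex 5 appears in no bag.

A tree decomposition must satisfy three properties: every vertex lies in some bag; for every edge, both endpoints lie together in some bag; and for every vertex, the bags containing it form a connected subtree. Here vertex 5 appears in no bag, so the decomposition is invalid.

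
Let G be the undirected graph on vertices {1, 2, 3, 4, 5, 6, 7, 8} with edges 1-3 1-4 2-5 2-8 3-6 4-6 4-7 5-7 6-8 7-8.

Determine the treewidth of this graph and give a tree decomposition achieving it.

Treewidth 2.
Bags: B1 = {1, 3, 6}  B2 = {1, 4, 6}  B3 = {4, 6, 8}  B4 = {4, 7, 8}  B5 = {2, 7, 8}  B6 = {2, 5, 7}
Tree: B1–B2, B2–B3, B3–B4, B4–B5, B5–B6

Each bag holds 3 vertices, so the decomposition has width 2, which upper-bounds the treewidth. For the lower bound, G contains the cycle 3–1–4–6–3, so G is not a forest; only forests have treewidth ≤ 1, hence tw(G) ≥ 2. Therefore the treewidth is 2.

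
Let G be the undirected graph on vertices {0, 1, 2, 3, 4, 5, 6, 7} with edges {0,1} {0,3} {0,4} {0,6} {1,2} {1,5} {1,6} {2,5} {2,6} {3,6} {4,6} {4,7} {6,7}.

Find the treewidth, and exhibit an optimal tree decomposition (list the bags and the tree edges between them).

Each bag holds 3 vertices, so the decomposition has width 2, which upper-bounds the treewidth. For the lower bound, the 3 vertices {1, 2, 5} are pairwise adjacent, and any tree decomposition puts a clique entirely inside one bag — forcing width ≥ 2. Combining the bounds, tw(G) = 2.

Treewidth 2.
One optimal decomposition is:
Bags: B1 = {0, 3, 6}  B2 = {0, 1, 6}  B3 = {1, 2, 6}  B4 = {0, 4, 6}  B5 = {1, 2, 5}  B6 = {4, 6, 7}
Tree: B1–B2, B2–B3, B2–B4, B3–B5, B4–B6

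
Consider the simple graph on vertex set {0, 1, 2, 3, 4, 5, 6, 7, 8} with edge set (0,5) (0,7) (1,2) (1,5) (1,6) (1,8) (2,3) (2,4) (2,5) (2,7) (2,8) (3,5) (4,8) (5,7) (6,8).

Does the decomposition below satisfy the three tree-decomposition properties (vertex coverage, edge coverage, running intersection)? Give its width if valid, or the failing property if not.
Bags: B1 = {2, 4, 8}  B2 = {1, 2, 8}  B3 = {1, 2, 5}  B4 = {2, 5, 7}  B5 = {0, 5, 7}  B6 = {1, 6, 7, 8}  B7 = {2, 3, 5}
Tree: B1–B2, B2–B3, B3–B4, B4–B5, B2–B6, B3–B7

A tree decomposition must satisfy three properties: every vertex lies in some bag; for every edge, both endpoints lie together in some bag; and for every vertex, the bags containing it form a connected subtree. Here bags containing vertex 7 are not connected in the tree, so the decomposition is invalid.

No — bags containing vertex 7 are not connected in the tree.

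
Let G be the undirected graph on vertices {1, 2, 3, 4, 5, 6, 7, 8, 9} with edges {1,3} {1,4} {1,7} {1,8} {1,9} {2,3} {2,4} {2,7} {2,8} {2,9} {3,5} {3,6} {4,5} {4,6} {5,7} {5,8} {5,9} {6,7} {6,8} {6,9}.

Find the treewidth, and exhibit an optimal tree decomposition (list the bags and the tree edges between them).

The largest bag has 5 vertices, giving width 4; this decomposition certifies tw(G) ≤ 4. For the lower bound: the 5 vertex sets {2,7}, {4,5}, {1,3}, {6}, {8} are disjoint, each induces a connected subgraph, and every pair is joined by at least one edge of G. Contracting each set to a single vertex therefore yields K_{5} as a minor, and since treewidth is minor-monotone, tw(G) ≥ tw(K_{5}) = 4. Hence tw(G) = 4 exactly.

Treewidth 4.
Bags: B1 = {1, 2, 5, 6, 7}  B2 = {1, 2, 4, 5, 6}  B3 = {1, 2, 3, 5, 6}  B4 = {1, 2, 5, 6, 8}  B5 = {1, 2, 5, 6, 9}
Tree: B1–B2, B2–B3, B3–B4, B4–B5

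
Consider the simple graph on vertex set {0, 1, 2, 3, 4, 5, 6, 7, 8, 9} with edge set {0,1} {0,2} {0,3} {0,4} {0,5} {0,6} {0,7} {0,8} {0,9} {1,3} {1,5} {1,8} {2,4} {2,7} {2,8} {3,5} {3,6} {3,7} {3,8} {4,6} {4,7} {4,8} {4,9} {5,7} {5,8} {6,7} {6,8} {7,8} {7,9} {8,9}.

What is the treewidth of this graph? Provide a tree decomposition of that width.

Each bag holds 5 vertices, so the decomposition has width 4, which upper-bounds the treewidth. On the other hand G contains the 5-clique {0, 1, 3, 5, 8}. A clique must lie in a single bag of any decomposition, so no decomposition can have width below 4. Combining the bounds, tw(G) = 4.

Treewidth 4.
One optimal decomposition is:
Bags: B1 = {0, 3, 6, 7, 8}  B2 = {0, 4, 6, 7, 8}  B3 = {0, 2, 4, 7, 8}  B4 = {0, 4, 7, 8, 9}  B5 = {0, 3, 5, 7, 8}  B6 = {0, 1, 3, 5, 8}
Tree: B1–B2, B2–B3, B3–B4, B1–B5, B5–B6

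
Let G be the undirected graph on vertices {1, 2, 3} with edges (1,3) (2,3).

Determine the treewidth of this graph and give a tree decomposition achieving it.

Treewidth 1.
Bags: B1 = {2, 3}  B2 = {1, 3}
Tree: B1–B2

Every bag has size at most 2, so the width is 2 − 1 = 1 and tw(G) ≤ 1. Any graph with an edge has treewidth ≥ 1, and G has the edge 2–3. The upper and lower bounds meet at 1, so that is the treewidth.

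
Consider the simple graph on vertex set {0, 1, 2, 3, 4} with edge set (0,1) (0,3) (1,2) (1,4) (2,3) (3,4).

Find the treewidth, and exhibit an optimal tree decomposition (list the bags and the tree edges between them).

Treewidth 2.
One such decomposition:
Bags: B1 = {1, 3, 4}  B2 = {1, 2, 3}  B3 = {0, 1, 3}
Tree: B1–B2, B2–B3

Every bag has size at most 3, so the width is 3 − 1 = 2 and tw(G) ≤ 2. Since 3–4–1–2–3 is a cycle in G, G is not acyclic. Forests are exactly the graphs of treewidth ≤ 1, so tw(G) ≥ 2. Hence tw(G) = 2 exactly.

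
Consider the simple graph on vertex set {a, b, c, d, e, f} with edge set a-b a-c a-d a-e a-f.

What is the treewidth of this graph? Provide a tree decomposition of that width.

Treewidth 1.
One optimal decomposition is:
Bags: B1 = {a, e}  B2 = {a, f}  B3 = {a, c}  B4 = {a, b}  B5 = {a, d}
Tree: B1–B2, B2–B3, B2–B4, B2–B5

The largest bag has 2 vertices, giving width 1; this decomposition certifies tw(G) ≤ 1. Since G has at least one edge (e.g. e–a), it is not an edgeless graph, so tw(G) ≥ 1. The upper and lower bounds meet at 1, so that is the treewidth.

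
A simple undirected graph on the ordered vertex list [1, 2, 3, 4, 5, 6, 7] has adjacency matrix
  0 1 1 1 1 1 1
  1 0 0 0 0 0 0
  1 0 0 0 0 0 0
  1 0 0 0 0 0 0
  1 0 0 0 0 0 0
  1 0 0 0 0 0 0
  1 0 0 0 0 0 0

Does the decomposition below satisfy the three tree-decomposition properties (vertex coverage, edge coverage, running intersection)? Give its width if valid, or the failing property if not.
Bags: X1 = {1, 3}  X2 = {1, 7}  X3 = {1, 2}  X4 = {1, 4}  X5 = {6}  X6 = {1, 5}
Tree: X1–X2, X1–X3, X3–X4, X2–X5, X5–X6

A tree decomposition must satisfy three properties: every vertex lies in some bag; for every edge, both endpoints lie together in some bag; and for every vertex, the bags containing it form a connected subtree. Here edge (1,6) lies in no bag, so the decomposition is invalid.

No — edge (1,6) lies in no bag.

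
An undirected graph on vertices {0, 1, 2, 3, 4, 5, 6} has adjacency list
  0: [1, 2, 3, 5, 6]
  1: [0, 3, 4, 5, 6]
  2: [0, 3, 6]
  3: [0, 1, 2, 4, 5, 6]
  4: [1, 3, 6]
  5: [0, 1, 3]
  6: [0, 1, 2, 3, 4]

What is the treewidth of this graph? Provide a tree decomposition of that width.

Every bag has size at most 4, so the width is 4 − 1 = 3 and tw(G) ≤ 3. For the lower bound, the 4 vertices {0, 1, 3, 5} are pairwise adjacent, and any tree decomposition puts a clique entirely inside one bag — forcing width ≥ 3. Therefore the treewidth is 3.

Treewidth 3.
Bags: B1 = {0, 1, 3, 6}  B2 = {1, 3, 4, 6}  B3 = {0, 2, 3, 6}  B4 = {0, 1, 3, 5}
Tree: B1–B2, B1–B3, B1–B4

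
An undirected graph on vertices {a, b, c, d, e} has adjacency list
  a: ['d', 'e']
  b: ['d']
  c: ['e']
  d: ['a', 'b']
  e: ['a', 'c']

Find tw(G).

A width-1 tree decomposition is:
Bags: B1 = {c, e}  B2 = {a, e}  B3 = {a, d}  B4 = {b, d}
Tree: B1–B2, B2–B3, B3–B4
The largest bag has 2 vertices, giving width 1; this decomposition certifies tw(G) ≤ 1. Any graph with an edge has treewidth ≥ 1, and G has the edge c–e. Therefore the treewidth is 1.

1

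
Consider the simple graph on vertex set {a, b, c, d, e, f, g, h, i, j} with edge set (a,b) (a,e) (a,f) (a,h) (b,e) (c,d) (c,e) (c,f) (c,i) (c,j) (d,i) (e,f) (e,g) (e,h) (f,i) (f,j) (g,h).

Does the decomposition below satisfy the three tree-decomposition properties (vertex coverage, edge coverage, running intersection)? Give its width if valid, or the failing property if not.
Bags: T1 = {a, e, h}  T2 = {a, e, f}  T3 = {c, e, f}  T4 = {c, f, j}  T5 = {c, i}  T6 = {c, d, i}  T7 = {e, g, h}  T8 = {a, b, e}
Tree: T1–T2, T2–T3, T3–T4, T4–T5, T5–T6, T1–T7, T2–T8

No — edge (f,i) lies in no bag.

A tree decomposition must satisfy three properties: every vertex lies in some bag; for every edge, both endpoints lie together in some bag; and for every vertex, the bags containing it form a connected subtree. Here edge (f,i) lies in no bag, so the decomposition is invalid.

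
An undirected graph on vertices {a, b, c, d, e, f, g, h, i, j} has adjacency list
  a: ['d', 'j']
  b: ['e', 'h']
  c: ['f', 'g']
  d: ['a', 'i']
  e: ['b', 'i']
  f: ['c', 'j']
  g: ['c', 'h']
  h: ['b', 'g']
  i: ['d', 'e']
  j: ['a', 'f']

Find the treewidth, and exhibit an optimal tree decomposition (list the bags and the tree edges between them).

The largest bag has 3 vertices, giving width 2; this decomposition certifies tw(G) ≤ 2. For the lower bound, G contains the cycle g–h–b–e–i–d–a–j–f–c–g, so G is not a forest; only forests have treewidth ≤ 1, hence tw(G) ≥ 2. Hence tw(G) = 2 exactly.

Treewidth 2.
One such decomposition:
Bags: B1 = {b, g, h}  B2 = {b, e, g}  B3 = {e, g, i}  B4 = {d, g, i}  B5 = {a, d, g}  B6 = {a, g, j}  B7 = {f, g, j}  B8 = {c, f, g}
Tree: B1–B2, B2–B3, B3–B4, B4–B5, B5–B6, B6–B7, B7–B8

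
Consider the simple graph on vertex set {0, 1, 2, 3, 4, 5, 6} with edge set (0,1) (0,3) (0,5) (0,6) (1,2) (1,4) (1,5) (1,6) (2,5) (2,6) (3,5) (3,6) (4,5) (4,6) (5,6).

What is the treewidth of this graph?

3

A width-3 tree decomposition is:
Bags: B1 = {1, 2, 5, 6}  B2 = {0, 1, 5, 6}  B3 = {0, 3, 5, 6}  B4 = {1, 4, 5, 6}
Tree: B1–B2, B2–B3, B2–B4
Each bag holds 4 vertices, so the decomposition has width 3, which upper-bounds the treewidth. On the other hand G contains the 4-clique {0, 1, 5, 6}. A clique must lie in a single bag of any decomposition, so no decomposition can have width below 3. Combining the bounds, tw(G) = 3.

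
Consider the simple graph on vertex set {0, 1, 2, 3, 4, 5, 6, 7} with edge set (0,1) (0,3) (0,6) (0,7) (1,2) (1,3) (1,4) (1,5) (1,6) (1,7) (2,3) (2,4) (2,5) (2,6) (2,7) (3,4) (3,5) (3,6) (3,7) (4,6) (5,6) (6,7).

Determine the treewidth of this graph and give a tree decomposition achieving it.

Treewidth 4.
One optimal decomposition is:
Bags: B1 = {1, 2, 3, 6, 7}  B2 = {1, 2, 3, 5, 6}  B3 = {1, 2, 3, 4, 6}  B4 = {0, 1, 3, 6, 7}
Tree: B1–B2, B1–B3, B1–B4

Each bag holds 5 vertices, so the decomposition has width 4, which upper-bounds the treewidth. Conversely, {0, 1, 3, 6, 7} is a clique of size 5, and the vertices of any clique must share a bag in every tree decomposition; so some bag has ≥ 5 vertices and tw(G) ≥ 4. Combining the bounds, tw(G) = 4.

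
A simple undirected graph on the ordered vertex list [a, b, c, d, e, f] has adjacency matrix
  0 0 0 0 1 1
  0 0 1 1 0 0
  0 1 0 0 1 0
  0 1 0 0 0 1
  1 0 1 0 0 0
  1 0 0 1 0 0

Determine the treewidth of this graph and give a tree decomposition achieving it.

Each bag holds 3 vertices, so the decomposition has width 2, which upper-bounds the treewidth. Since f–d–b–c–e–a–f is a cycle in G, G is not acyclic. Forests are exactly the graphs of treewidth ≤ 1, so tw(G) ≥ 2. Combining the bounds, tw(G) = 2.

Treewidth 2.
Bags: B1 = {b, d, f}  B2 = {b, c, f}  B3 = {c, e, f}  B4 = {a, e, f}
Tree: B1–B2, B2–B3, B3–B4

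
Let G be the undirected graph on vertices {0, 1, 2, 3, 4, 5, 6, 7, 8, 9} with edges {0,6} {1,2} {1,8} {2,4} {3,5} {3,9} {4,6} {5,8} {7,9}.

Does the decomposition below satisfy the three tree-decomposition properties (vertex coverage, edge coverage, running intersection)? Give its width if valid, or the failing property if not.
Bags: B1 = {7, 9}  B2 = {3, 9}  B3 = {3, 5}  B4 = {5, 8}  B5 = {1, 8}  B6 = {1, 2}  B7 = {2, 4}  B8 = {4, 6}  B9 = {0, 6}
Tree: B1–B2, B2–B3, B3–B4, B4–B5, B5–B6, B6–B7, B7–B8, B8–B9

Yes; width 1.

Vertex coverage: the bags together contain {0, 1, 2, 3, 4, 5, 6, 7, 8, 9}, the full vertex set. Edge coverage: each edge of G has both endpoints in at least one bag. Running intersection: for every vertex, the bags containing it form a connected subtree. All three properties hold, so this is a valid tree decomposition of width max|bag| − 1 = 1, and hence tw(G) ≤ 1.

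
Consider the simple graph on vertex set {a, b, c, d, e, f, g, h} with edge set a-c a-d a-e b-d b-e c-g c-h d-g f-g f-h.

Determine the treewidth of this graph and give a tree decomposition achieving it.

Treewidth 2.
One such decomposition:
Bags: B1 = {c, f, h}  B2 = {c, f, g}  B3 = {a, c, g}  B4 = {a, d, g}  B5 = {a, d, e}  B6 = {b, d, e}
Tree: B1–B2, B2–B3, B3–B4, B4–B5, B5–B6

The largest bag has 3 vertices, giving width 2; this decomposition certifies tw(G) ≤ 2. Since h–f–g–c–h is a cycle in G, G is not acyclic. Forests are exactly the graphs of treewidth ≤ 1, so tw(G) ≥ 2. The upper and lower bounds meet at 2, so that is the treewidth.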